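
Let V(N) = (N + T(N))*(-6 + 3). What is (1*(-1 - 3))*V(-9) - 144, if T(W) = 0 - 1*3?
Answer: -288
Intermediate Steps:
T(W) = -3 (T(W) = 0 - 3 = -3)
V(N) = 9 - 3*N (V(N) = (N - 3)*(-6 + 3) = (-3 + N)*(-3) = 9 - 3*N)
(1*(-1 - 3))*V(-9) - 144 = (1*(-1 - 3))*(9 - 3*(-9)) - 144 = (1*(-4))*(9 + 27) - 144 = -4*36 - 144 = -144 - 144 = -288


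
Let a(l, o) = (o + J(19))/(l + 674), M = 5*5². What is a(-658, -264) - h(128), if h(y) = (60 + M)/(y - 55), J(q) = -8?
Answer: -1426/73 ≈ -19.534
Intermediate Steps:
M = 125 (M = 5*25 = 125)
h(y) = 185/(-55 + y) (h(y) = (60 + 125)/(y - 55) = 185/(-55 + y))
a(l, o) = (-8 + o)/(674 + l) (a(l, o) = (o - 8)/(l + 674) = (-8 + o)/(674 + l))
a(-658, -264) - h(128) = (-8 - 264)/(674 - 658) - 185/(-55 + 128) = -272/16 - 185/73 = (1/16)*(-272) - 185/73 = -17 - 1*185/73 = -17 - 185/73 = -1426/73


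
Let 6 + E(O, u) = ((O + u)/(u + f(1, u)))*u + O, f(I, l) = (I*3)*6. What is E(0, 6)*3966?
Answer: -17847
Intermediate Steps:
f(I, l) = 18*I (f(I, l) = (3*I)*6 = 18*I)
E(O, u) = -6 + O + u*(O + u)/(18 + u) (E(O, u) = -6 + (((O + u)/(u + 18*1))*u + O) = -6 + (((O + u)/(u + 18))*u + O) = -6 + (((O + u)/(18 + u))*u + O) = -6 + (u*(O + u)/(18 + u) + O) = -6 + (O + u*(O + u)/(18 + u)) = -6 + O + u*(O + u)/(18 + u))
E(0, 6)*3966 = ((-108 + 6**2 - 6*6 + 18*0 + 2*0*6)/(18 + 6))*3966 = ((-108 + 36 - 36 + 0 + 0)/24)*3966 = ((1/24)*(-108))*3966 = -9/2*3966 = -17847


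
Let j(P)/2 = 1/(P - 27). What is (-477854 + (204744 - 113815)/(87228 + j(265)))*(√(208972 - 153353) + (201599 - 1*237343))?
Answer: 177296575768084064/10380133 - 4960177254031*√55619/10380133 ≈ 1.6968e+10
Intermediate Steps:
j(P) = 2/(-27 + P) (j(P) = 2/(P - 27) = 2/(-27 + P))
(-477854 + (204744 - 113815)/(87228 + j(265)))*(√(208972 - 153353) + (201599 - 1*237343)) = (-477854 + (204744 - 113815)/(87228 + 2/(-27 + 265)))*(√(208972 - 153353) + (201599 - 1*237343)) = (-477854 + 90929/(87228 + 2/238))*(√55619 + (201599 - 237343)) = (-477854 + 90929/(87228 + 2*(1/238)))*(√55619 - 35744) = (-477854 + 90929/(87228 + 1/119))*(-35744 + √55619) = (-477854 + 90929/(10380133/119))*(-35744 + √55619) = (-477854 + 90929*(119/10380133))*(-35744 + √55619) = (-477854 + 10820551/10380133)*(-35744 + √55619) = -4960177254031*(-35744 + √55619)/10380133 = 177296575768084064/10380133 - 4960177254031*√55619/10380133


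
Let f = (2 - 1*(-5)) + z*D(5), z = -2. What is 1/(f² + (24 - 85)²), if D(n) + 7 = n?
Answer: 1/3842 ≈ 0.00026028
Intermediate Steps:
D(n) = -7 + n
f = 11 (f = (2 - 1*(-5)) - 2*(-7 + 5) = (2 + 5) - 2*(-2) = 7 + 4 = 11)
1/(f² + (24 - 85)²) = 1/(11² + (24 - 85)²) = 1/(121 + (-61)²) = 1/(121 + 3721) = 1/3842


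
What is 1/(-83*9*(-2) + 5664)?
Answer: 1/7158 ≈ 0.00013970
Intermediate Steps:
1/(-83*9*(-2) + 5664) = 1/(-747*(-2) + 5664) = 1/(1494 + 5664) = 1/7158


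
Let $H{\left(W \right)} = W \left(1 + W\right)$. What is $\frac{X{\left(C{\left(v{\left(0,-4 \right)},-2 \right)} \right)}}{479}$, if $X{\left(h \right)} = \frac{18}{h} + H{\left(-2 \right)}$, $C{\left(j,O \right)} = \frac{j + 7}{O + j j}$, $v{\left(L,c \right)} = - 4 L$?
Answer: $- \frac{22}{3353} \approx -0.0065613$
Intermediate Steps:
$C{\left(j,O \right)} = \frac{7 + j}{O + j^{2}}$
$X{\left(h \right)} = 2 + \frac{18}{h}$ ($X{\left(h \right)} = \frac{18}{h} - 2 \left(1 - 2\right) = \frac{18}{h} - -2 = \frac{18}{h} + 2 = 2 + \frac{18}{h}$)
$\frac{X{\left(C{\left(v{\left(0,-4 \right)},-2 \right)} \right)}}{479} = \frac{2 + \frac{18}{\frac{1}{-2 + \left(\left(-4\right) 0\right)^{2}} \left(7 - 0\right)}}{479} = \left(2 + \frac{18}{\frac{1}{-2 + 0^{2}} \left(7 + 0\right)}\right) \frac{1}{479} = \left(2 + \frac{18}{\frac{1}{-2 + 0} \cdot 7}\right) \frac{1}{479} = \left(2 + \frac{18}{\frac{1}{-2} \cdot 7}\right) \frac{1}{479} = \left(2 + \frac{18}{\left(- \frac{1}{2}\right) 7}\right) \frac{1}{479} = \left(2 + \frac{18}{- \frac{7}{2}}\right) \frac{1}{479} = \left(2 + 18 \left(- \frac{2}{7}\right)\right) \frac{1}{479} = \left(2 - \frac{36}{7}\right) \frac{1}{479} = \left(- \frac{22}{7}\right) \frac{1}{479} = - \frac{22}{3353}$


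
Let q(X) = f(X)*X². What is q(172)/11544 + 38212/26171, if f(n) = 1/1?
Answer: 151920274/37764753 ≈ 4.0228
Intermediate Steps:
f(n) = 1
q(X) = X² (q(X) = 1*X² = X²)
q(172)/11544 + 38212/26171 = 172²/11544 + 38212/26171 = 29584*(1/11544) + 38212*(1/26171) = 3698/1443 + 38212/26171 = 151920274/37764753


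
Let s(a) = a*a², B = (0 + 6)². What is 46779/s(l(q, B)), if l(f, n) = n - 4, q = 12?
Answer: 46779/32768 ≈ 1.4276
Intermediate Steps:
B = 36 (B = 6² = 36)
l(f, n) = -4 + n
s(a) = a³
46779/s(l(q, B)) = 46779/((-4 + 36)³) = 46779/(32³) = 46779/32768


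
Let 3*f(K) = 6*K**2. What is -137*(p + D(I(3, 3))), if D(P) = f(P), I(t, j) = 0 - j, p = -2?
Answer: -2192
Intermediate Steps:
I(t, j) = -j
f(K) = 2*K**2 (f(K) = (6*K**2)/3 = 2*K**2)
D(P) = 2*P**2
-137*(p + D(I(3, 3))) = -137*(-2 + 2*(-1*3)**2) = -137*(-2 + 2*(-3)**2) = -137*(-2 + 2*9) = -137*(-2 + 18) = -137*16 = -2192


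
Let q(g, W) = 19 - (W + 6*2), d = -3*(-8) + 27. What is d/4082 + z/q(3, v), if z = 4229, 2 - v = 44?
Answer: 17265277/200018 ≈ 86.319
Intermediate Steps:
v = -42 (v = 2 - 1*44 = 2 - 44 = -42)
d = 51 (d = 24 + 27 = 51)
q(g, W) = 7 - W (q(g, W) = 19 - (W + 12) = 19 - (12 + W) = 19 + (-12 - W) = 7 - W)
d/4082 + z/q(3, v) = 51/4082 + 4229/(7 - 1*(-42)) = 51*(1/4082) + 4229/(7 + 42) = 51/4082 + 4229/49 = 17265277/200018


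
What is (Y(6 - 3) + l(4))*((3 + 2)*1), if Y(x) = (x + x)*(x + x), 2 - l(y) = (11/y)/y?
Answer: 2985/16 ≈ 186.56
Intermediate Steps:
l(y) = 2 - 11/y**2 (l(y) = 2 - 11/y/y = 2 - 11/y**2)
Y(x) = 4*x**2 (Y(x) = (2*x)*(2*x) = 4*x**2)
(Y(6 - 3) + l(4))*((3 + 2)*1) = (4*(6 - 3)**2 + (2 - 11/4**2))*((3 + 2)*1) = (4*3**2 + (2 - 11*1/16))*(5*1) = (4*9 + (2 - 11/16))*5 = (36 + 21/16)*5 = (597/16)*5 = 2985/16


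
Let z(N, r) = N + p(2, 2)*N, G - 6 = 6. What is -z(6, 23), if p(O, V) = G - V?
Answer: -66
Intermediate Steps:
G = 12 (G = 6 + 6 = 12)
p(O, V) = 12 - V
z(N, r) = 11*N (z(N, r) = N + (12 - 1*2)*N = N + (12 - 2)*N = N + 10*N = 11*N)
-z(6, 23) = -11*6 = -1*66 = -66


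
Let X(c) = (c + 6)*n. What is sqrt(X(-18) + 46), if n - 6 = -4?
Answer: sqrt(22) ≈ 4.6904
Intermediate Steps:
n = 2 (n = 6 - 4 = 2)
X(c) = 12 + 2*c (X(c) = (c + 6)*2 = (6 + c)*2 = 12 + 2*c)
sqrt(X(-18) + 46) = sqrt((12 + 2*(-18)) + 46) = sqrt((12 - 36) + 46) = sqrt(-24 + 46) = sqrt(22)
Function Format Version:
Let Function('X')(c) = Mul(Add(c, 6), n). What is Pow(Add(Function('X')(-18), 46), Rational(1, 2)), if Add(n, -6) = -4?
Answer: Pow(22, Rational(1, 2)) ≈ 4.6904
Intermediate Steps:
n = 2 (n = Add(6, -4) = 2)
Function('X')(c) = Add(12, Mul(2, c)) (Function('X')(c) = Mul(Add(c, 6), 2) = Mul(Add(6, c), 2) = Add(12, Mul(2, c)))
Pow(Add(Function('X')(-18), 46), Rational(1, 2)) = Pow(Add(Add(12, Mul(2, -18)), 46), Rational(1, 2)) = Pow(Add(Add(12, -36), 46), Rational(1, 2)) = Pow(Add(-24, 46), Rational(1, 2)) = Pow(22, Rational(1, 2))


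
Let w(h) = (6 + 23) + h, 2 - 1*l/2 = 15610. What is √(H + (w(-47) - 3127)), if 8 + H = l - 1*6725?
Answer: 3*I*√4566 ≈ 202.72*I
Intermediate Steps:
l = -31216 (l = 4 - 2*15610 = 4 - 31220 = -31216)
w(h) = 29 + h
H = -37949 (H = -8 + (-31216 - 1*6725) = -8 + (-31216 - 6725) = -8 - 37941 = -37949)
√(H + (w(-47) - 3127)) = √(-37949 + ((29 - 47) - 3127)) = √(-37949 + (-18 - 3127)) = √(-37949 - 3145) = √(-41094) = 3*I*√4566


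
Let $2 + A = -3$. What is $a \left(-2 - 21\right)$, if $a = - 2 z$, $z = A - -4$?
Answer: $-46$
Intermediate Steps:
$A = -5$ ($A = -2 - 3 = -5$)
$z = -1$ ($z = -5 - -4 = -5 + 4 = -1$)
$a = 2$ ($a = \left(-2\right) \left(-1\right) = 2$)
$a \left(-2 - 21\right) = 2 \left(-2 - 21\right) = 2 \left(-23\right) = -46$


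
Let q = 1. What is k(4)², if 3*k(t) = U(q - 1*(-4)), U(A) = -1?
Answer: ⅑ ≈ 0.11111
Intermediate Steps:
k(t) = -⅓ (k(t) = (⅓)*(-1) = -⅓)
k(4)² = (-⅓)² = ⅑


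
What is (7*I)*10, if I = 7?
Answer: 490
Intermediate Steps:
(7*I)*10 = (7*7)*10 = 49*10 = 490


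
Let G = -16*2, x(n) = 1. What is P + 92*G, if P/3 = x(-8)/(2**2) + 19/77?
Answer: -906293/308 ≈ -2942.5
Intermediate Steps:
P = 459/308 (P = 3*(1/2**2 + 19/77) = 3*(1/4 + 19*(1/77)) = 3*(1*(1/4) + 19/77) = 3*(1/4 + 19/77) = 3*(153/308) = 459/308 ≈ 1.4903)
G = -32
P + 92*G = 459/308 + 92*(-32) = 459/308 - 2944 = -906293/308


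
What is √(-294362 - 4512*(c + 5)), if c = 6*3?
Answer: I*√398138 ≈ 630.98*I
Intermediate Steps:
c = 18
√(-294362 - 4512*(c + 5)) = √(-294362 - 4512*(18 + 5)) = √(-294362 - 4512*23) = √(-294362 - 103776) = √(-398138) = I*√398138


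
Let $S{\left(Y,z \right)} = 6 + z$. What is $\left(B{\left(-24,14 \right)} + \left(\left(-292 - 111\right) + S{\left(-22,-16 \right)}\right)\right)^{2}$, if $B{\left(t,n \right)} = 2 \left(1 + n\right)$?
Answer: $146689$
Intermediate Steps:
$B{\left(t,n \right)} = 2 + 2 n$
$\left(B{\left(-24,14 \right)} + \left(\left(-292 - 111\right) + S{\left(-22,-16 \right)}\right)\right)^{2} = \left(\left(2 + 2 \cdot 14\right) + \left(\left(-292 - 111\right) + \left(6 - 16\right)\right)\right)^{2} = \left(\left(2 + 28\right) - 413\right)^{2} = \left(30 - 413\right)^{2} = \left(-383\right)^{2} = 146689$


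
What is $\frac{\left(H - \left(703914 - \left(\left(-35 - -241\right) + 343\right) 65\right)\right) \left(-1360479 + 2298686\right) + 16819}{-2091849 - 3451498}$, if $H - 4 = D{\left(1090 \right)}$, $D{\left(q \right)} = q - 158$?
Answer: $\frac{626058946832}{5543347} \approx 1.1294 \cdot 10^{5}$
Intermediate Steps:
$D{\left(q \right)} = -158 + q$
$H = 936$ ($H = 4 + \left(-158 + 1090\right) = 4 + 932 = 936$)
$\frac{\left(H - \left(703914 - \left(\left(-35 - -241\right) + 343\right) 65\right)\right) \left(-1360479 + 2298686\right) + 16819}{-2091849 - 3451498} = \frac{\left(936 - \left(703914 - \left(\left(-35 - -241\right) + 343\right) 65\right)\right) \left(-1360479 + 2298686\right) + 16819}{-2091849 - 3451498} = \frac{\left(936 - \left(703914 - \left(\left(-35 + 241\right) + 343\right) 65\right)\right) 938207 + 16819}{-5543347} = \left(\left(936 - \left(703914 - \left(206 + 343\right) 65\right)\right) 938207 + 16819\right) \left(- \frac{1}{5543347}\right) = \left(\left(936 + \left(549 \cdot 65 - 703914\right)\right) 938207 + 16819\right) \left(- \frac{1}{5543347}\right) = \left(\left(936 + \left(35685 - 703914\right)\right) 938207 + 16819\right) \left(- \frac{1}{5543347}\right) = \left(\left(936 - 668229\right) 938207 + 16819\right) \left(- \frac{1}{5543347}\right) = \left(\left(-667293\right) 938207 + 16819\right) \left(- \frac{1}{5543347}\right) = \left(-626058963651 + 16819\right) \left(- \frac{1}{5543347}\right) = \left(-626058946832\right) \left(- \frac{1}{5543347}\right) = \frac{626058946832}{5543347}$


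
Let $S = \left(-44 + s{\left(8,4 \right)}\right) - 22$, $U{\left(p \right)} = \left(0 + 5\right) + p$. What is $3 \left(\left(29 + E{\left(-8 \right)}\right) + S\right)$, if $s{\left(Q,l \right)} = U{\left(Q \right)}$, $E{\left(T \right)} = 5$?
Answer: $-57$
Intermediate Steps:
$U{\left(p \right)} = 5 + p$
$s{\left(Q,l \right)} = 5 + Q$
$S = -53$ ($S = \left(-44 + \left(5 + 8\right)\right) - 22 = \left(-44 + 13\right) - 22 = -31 - 22 = -53$)
$3 \left(\left(29 + E{\left(-8 \right)}\right) + S\right) = 3 \left(\left(29 + 5\right) - 53\right) = 3 \left(34 - 53\right) = 3 \left(-19\right) = -57$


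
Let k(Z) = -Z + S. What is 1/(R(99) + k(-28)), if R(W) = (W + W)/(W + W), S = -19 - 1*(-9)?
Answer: 1/19 ≈ 0.052632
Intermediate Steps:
S = -10 (S = -19 + 9 = -10)
R(W) = 1 (R(W) = (2*W)/((2*W)) = (2*W)*(1/(2*W)) = 1)
k(Z) = -10 - Z (k(Z) = -Z - 10 = -10 - Z)
1/(R(99) + k(-28)) = 1/(1 + (-10 - 1*(-28))) = 1/(1 + (-10 + 28)) = 1/(1 + 18) = 1/19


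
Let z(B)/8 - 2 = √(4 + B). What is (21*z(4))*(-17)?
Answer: -5712 - 5712*√2 ≈ -13790.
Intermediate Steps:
z(B) = 16 + 8*√(4 + B)
(21*z(4))*(-17) = (21*(16 + 8*√(4 + 4)))*(-17) = (21*(16 + 8*√8))*(-17) = (21*(16 + 8*(2*√2)))*(-17) = (21*(16 + 16*√2))*(-17) = (336 + 336*√2)*(-17) = -5712 - 5712*√2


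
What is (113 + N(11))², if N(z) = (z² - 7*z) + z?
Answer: 28224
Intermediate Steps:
N(z) = z² - 6*z
(113 + N(11))² = (113 + 11*(-6 + 11))² = (113 + 11*5)² = (113 + 55)² = 168² = 28224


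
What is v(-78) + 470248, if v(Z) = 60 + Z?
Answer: 470230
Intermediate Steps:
v(-78) + 470248 = (60 - 78) + 470248 = -18 + 470248 = 470230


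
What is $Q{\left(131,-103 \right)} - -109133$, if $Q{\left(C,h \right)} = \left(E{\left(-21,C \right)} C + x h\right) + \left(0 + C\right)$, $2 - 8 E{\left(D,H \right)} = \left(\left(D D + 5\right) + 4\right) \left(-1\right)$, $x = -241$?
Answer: $\frac{282977}{2} \approx 1.4149 \cdot 10^{5}$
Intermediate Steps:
$E{\left(D,H \right)} = \frac{11}{8} + \frac{D^{2}}{8}$ ($E{\left(D,H \right)} = \frac{1}{4} - \frac{\left(\left(D D + 5\right) + 4\right) \left(-1\right)}{8} = \frac{1}{4} - \frac{\left(\left(D^{2} + 5\right) + 4\right) \left(-1\right)}{8} = \frac{1}{4} - \frac{\left(\left(5 + D^{2}\right) + 4\right) \left(-1\right)}{8} = \frac{1}{4} - \frac{\left(9 + D^{2}\right) \left(-1\right)}{8} = \frac{1}{4} - \frac{-9 - D^{2}}{8} = \frac{1}{4} + \left(\frac{9}{8} + \frac{D^{2}}{8}\right) = \frac{11}{8} + \frac{D^{2}}{8}$)
$Q{\left(C,h \right)} = - 241 h + \frac{115 C}{2}$ ($Q{\left(C,h \right)} = \left(\left(\frac{11}{8} + \frac{\left(-21\right)^{2}}{8}\right) C - 241 h\right) + \left(0 + C\right) = \left(\left(\frac{11}{8} + \frac{1}{8} \cdot 441\right) C - 241 h\right) + C = \left(\left(\frac{11}{8} + \frac{441}{8}\right) C - 241 h\right) + C = \left(\frac{113 C}{2} - 241 h\right) + C = \left(- 241 h + \frac{113 C}{2}\right) + C = - 241 h + \frac{115 C}{2}$)
$Q{\left(131,-103 \right)} - -109133 = \left(\left(-241\right) \left(-103\right) + \frac{115}{2} \cdot 131\right) - -109133 = \left(24823 + \frac{15065}{2}\right) + 109133 = \frac{64711}{2} + 109133 = \frac{282977}{2}$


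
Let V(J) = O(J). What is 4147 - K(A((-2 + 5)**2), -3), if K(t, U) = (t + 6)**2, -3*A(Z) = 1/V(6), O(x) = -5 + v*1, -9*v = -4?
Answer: 6909106/1681 ≈ 4110.1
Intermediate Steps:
v = 4/9 (v = -1/9*(-4) = 4/9 ≈ 0.44444)
O(x) = -41/9 (O(x) = -5 + (4/9)*1 = -5 + 4/9 = -41/9)
V(J) = -41/9
A(Z) = 3/41 (A(Z) = -1/(3*(-41/9)) = -1/3*(-9/41) = 3/41)
K(t, U) = (6 + t)**2
4147 - K(A((-2 + 5)**2), -3) = 4147 - (6 + 3/41)**2 = 4147 - (249/41)**2 = 4147 - 1*62001/1681 = 4147 - 62001/1681 = 6909106/1681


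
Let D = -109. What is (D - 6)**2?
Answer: 13225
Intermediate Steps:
(D - 6)**2 = (-109 - 6)**2 = (-115)**2 = 13225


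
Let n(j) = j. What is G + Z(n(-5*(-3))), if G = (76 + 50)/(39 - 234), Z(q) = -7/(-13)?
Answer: -7/65 ≈ -0.10769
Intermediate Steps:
Z(q) = 7/13 (Z(q) = -7*(-1/13) = 7/13)
G = -42/65 (G = 126/(-195) = 126*(-1/195) = -42/65 ≈ -0.64615)
G + Z(n(-5*(-3))) = -42/65 + 7/13 = -7/65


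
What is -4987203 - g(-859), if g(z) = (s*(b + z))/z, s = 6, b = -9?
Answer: -4284012585/859 ≈ -4.9872e+6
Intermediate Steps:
g(z) = (-54 + 6*z)/z (g(z) = (6*(-9 + z))/z = (-54 + 6*z)/z)
-4987203 - g(-859) = -4987203 - (6 - 54/(-859)) = -4987203 - (6 - 54*(-1/859)) = -4987203 - (6 + 54/859) = -4987203 - 1*5208/859 = -4987203 - 5208/859 = -4284012585/859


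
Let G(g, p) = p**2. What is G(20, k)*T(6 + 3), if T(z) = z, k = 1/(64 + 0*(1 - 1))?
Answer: 9/4096 ≈ 0.0021973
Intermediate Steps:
k = 1/64 (k = 1/(64 + 0*0) = 1/(64 + 0) = 1/64 ≈ 0.015625)
G(20, k)*T(6 + 3) = (1/64)**2*(6 + 3) = (1/4096)*9 = 9/4096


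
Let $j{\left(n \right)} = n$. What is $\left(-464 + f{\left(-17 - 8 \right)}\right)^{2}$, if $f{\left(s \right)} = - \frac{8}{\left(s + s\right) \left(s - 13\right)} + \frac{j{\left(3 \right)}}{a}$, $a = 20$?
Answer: $\frac{776730230329}{3610000} \approx 2.1516 \cdot 10^{5}$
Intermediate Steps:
$f{\left(s \right)} = \frac{3}{20} - \frac{4}{s \left(-13 + s\right)}$ ($f{\left(s \right)} = - \frac{8}{\left(s + s\right) \left(s - 13\right)} + \frac{3}{20} = - \frac{8}{2 s \left(-13 + s\right)} + 3 \cdot \frac{1}{20} = - \frac{8}{2 s \left(-13 + s\right)} + \frac{3}{20} = - 8 \frac{1}{2 s \left(-13 + s\right)} + \frac{3}{20} = - \frac{4}{s \left(-13 + s\right)} + \frac{3}{20} = \frac{3}{20} - \frac{4}{s \left(-13 + s\right)}$)
$\left(-464 + f{\left(-17 - 8 \right)}\right)^{2} = \left(-464 + \frac{-80 - 39 \left(-17 - 8\right) + 3 \left(-17 - 8\right)^{2}}{20 \left(-17 - 8\right) \left(-13 - 25\right)}\right)^{2} = \left(-464 + \frac{-80 - -975 + 3 \left(-25\right)^{2}}{20 \left(-25\right) \left(-13 - 25\right)}\right)^{2} = \left(-464 + \frac{1}{20} \left(- \frac{1}{25}\right) \frac{1}{-38} \left(-80 + 975 + 3 \cdot 625\right)\right)^{2} = \left(-464 + \frac{1}{20} \left(- \frac{1}{25}\right) \left(- \frac{1}{38}\right) \left(-80 + 975 + 1875\right)\right)^{2} = \left(-464 + \frac{1}{20} \left(- \frac{1}{25}\right) \left(- \frac{1}{38}\right) 2770\right)^{2} = \left(-464 + \frac{277}{1900}\right)^{2} = \left(- \frac{881323}{1900}\right)^{2} = \frac{776730230329}{3610000}$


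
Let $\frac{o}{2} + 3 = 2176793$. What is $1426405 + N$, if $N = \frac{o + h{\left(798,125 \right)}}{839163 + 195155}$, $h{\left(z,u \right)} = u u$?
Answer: $\frac{1475360735995}{1034318} \approx 1.4264 \cdot 10^{6}$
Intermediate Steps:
$h{\left(z,u \right)} = u^{2}$
$o = 4353580$ ($o = -6 + 2 \cdot 2176793 = -6 + 4353586 = 4353580$)
$N = \frac{4369205}{1034318}$ ($N = \frac{4353580 + 125^{2}}{839163 + 195155} = \frac{4353580 + 15625}{1034318} = 4369205 \cdot \frac{1}{1034318} = \frac{4369205}{1034318} \approx 4.2242$)
$1426405 + N = 1426405 + \frac{4369205}{1034318} = \frac{1475360735995}{1034318}$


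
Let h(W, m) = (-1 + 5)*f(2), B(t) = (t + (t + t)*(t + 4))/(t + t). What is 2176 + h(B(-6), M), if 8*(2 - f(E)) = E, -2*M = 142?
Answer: 2183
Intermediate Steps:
M = -71 (M = -½*142 = -71)
f(E) = 2 - E/8
B(t) = (t + 2*t*(4 + t))/(2*t) (B(t) = (t + (2*t)*(4 + t))/((2*t)) = (t + 2*t*(4 + t))*(1/(2*t)) = (t + 2*t*(4 + t))/(2*t))
h(W, m) = 7 (h(W, m) = (-1 + 5)*(2 - ⅛*2) = 4*(2 - ¼) = 4*(7/4) = 7)
2176 + h(B(-6), M) = 2176 + 7 = 2183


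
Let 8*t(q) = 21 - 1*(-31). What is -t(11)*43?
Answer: -559/2 ≈ -279.50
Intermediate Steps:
t(q) = 13/2 (t(q) = (21 - 1*(-31))/8 = (21 + 31)/8 = (⅛)*52 = 13/2)
-t(11)*43 = -1*13/2*43 = -13/2*43 = -559/2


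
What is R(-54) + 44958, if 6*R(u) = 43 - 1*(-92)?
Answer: 89961/2 ≈ 44981.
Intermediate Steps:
R(u) = 45/2 (R(u) = (43 - 1*(-92))/6 = (43 + 92)/6 = (1/6)*135 = 45/2)
R(-54) + 44958 = 45/2 + 44958 = 89961/2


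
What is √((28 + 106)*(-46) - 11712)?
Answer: 2*I*√4469 ≈ 133.7*I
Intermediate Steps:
√((28 + 106)*(-46) - 11712) = √(134*(-46) - 11712) = √(-6164 - 11712) = √(-17876) = 2*I*√4469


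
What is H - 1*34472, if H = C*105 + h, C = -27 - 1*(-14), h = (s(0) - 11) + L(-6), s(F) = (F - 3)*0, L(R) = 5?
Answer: -35843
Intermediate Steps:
s(F) = 0 (s(F) = (-3 + F)*0 = 0)
h = -6 (h = (0 - 11) + 5 = -11 + 5 = -6)
C = -13 (C = -27 + 14 = -13)
H = -1371 (H = -13*105 - 6 = -1365 - 6 = -1371)
H - 1*34472 = -1371 - 1*34472 = -1371 - 34472 = -35843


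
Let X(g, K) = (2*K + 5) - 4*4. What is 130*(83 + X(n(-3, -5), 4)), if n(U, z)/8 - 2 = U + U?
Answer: 10400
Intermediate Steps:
n(U, z) = 16 + 16*U (n(U, z) = 16 + 8*(U + U) = 16 + 8*(2*U) = 16 + 16*U)
X(g, K) = -11 + 2*K (X(g, K) = (5 + 2*K) - 16 = -11 + 2*K)
130*(83 + X(n(-3, -5), 4)) = 130*(83 + (-11 + 2*4)) = 130*(83 + (-11 + 8)) = 130*(83 - 3) = 130*80 = 10400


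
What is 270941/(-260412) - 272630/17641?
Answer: -75775793741/4593928092 ≈ -16.495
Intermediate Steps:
270941/(-260412) - 272630/17641 = 270941*(-1/260412) - 272630*1/17641 = -270941/260412 - 272630/17641 = -75775793741/4593928092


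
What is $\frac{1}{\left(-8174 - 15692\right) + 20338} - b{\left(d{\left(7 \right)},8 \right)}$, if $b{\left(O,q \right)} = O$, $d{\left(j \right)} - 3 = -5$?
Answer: $\frac{7055}{3528} \approx 1.9997$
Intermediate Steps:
$d{\left(j \right)} = -2$ ($d{\left(j \right)} = 3 - 5 = -2$)
$\frac{1}{\left(-8174 - 15692\right) + 20338} - b{\left(d{\left(7 \right)},8 \right)} = \frac{1}{\left(-8174 - 15692\right) + 20338} - -2 = \frac{1}{-23866 + 20338} + 2 = \frac{1}{-3528} + 2 = - \frac{1}{3528} + 2 = \frac{7055}{3528}$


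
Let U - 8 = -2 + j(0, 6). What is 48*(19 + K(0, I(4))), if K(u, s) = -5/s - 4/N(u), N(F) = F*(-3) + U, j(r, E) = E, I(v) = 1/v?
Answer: -64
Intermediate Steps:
U = 12 (U = 8 + (-2 + 6) = 8 + 4 = 12)
N(F) = 12 - 3*F (N(F) = F*(-3) + 12 = -3*F + 12 = 12 - 3*F)
K(u, s) = -5/s - 4/(12 - 3*u)
48*(19 + K(0, I(4))) = 48*(19 + (60 - 15*0 + 4/4)/(3*(1/4)*(-4 + 0))) = 48*(19 + (1/3)*(60 + 0 + 4*(1/4))/((1/4)*(-4))) = 48*(19 + (1/3)*4*(-1/4)*(60 + 0 + 1)) = 48*(19 + (1/3)*4*(-1/4)*61) = 48*(19 - 61/3) = 48*(-4/3) = -64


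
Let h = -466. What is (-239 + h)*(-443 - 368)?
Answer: 571755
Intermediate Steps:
(-239 + h)*(-443 - 368) = (-239 - 466)*(-443 - 368) = -705*(-811) = 571755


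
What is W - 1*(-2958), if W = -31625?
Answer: -28667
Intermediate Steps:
W - 1*(-2958) = -31625 - 1*(-2958) = -31625 + 2958 = -28667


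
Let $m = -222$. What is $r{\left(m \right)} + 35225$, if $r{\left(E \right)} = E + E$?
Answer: $34781$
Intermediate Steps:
$r{\left(E \right)} = 2 E$
$r{\left(m \right)} + 35225 = 2 \left(-222\right) + 35225 = -444 + 35225 = 34781$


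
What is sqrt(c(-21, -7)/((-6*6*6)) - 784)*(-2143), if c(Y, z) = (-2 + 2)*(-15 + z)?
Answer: -60004*I ≈ -60004.0*I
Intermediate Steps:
c(Y, z) = 0 (c(Y, z) = 0*(-15 + z) = 0)
sqrt(c(-21, -7)/((-6*6*6)) - 784)*(-2143) = sqrt(0/((-6*6*6)) - 784)*(-2143) = sqrt(0/((-36*6)) - 784)*(-2143) = sqrt(0/(-216) - 784)*(-2143) = sqrt(0*(-1/216) - 784)*(-2143) = sqrt(0 - 784)*(-2143) = sqrt(-784)*(-2143) = (28*I)*(-2143) = -60004*I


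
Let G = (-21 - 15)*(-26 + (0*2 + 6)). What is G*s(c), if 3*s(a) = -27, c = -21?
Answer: -6480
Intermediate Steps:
s(a) = -9 (s(a) = (1/3)*(-27) = -9)
G = 720 (G = -36*(-26 + (0 + 6)) = -36*(-26 + 6) = -36*(-20) = 720)
G*s(c) = 720*(-9) = -6480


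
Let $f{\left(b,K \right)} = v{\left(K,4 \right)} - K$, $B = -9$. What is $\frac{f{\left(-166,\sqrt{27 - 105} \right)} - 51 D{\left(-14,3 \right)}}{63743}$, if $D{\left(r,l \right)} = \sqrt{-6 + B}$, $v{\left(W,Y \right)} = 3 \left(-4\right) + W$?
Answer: $- \frac{12}{63743} - \frac{51 i \sqrt{15}}{63743} \approx -0.00018826 - 0.0030987 i$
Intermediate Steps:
$v{\left(W,Y \right)} = -12 + W$
$D{\left(r,l \right)} = i \sqrt{15}$ ($D{\left(r,l \right)} = \sqrt{-6 - 9} = \sqrt{-15} = i \sqrt{15}$)
$f{\left(b,K \right)} = -12$ ($f{\left(b,K \right)} = \left(-12 + K\right) - K = -12$)
$\frac{f{\left(-166,\sqrt{27 - 105} \right)} - 51 D{\left(-14,3 \right)}}{63743} = \frac{-12 - 51 i \sqrt{15}}{63743} = \left(-12 - 51 i \sqrt{15}\right) \frac{1}{63743} = - \frac{12}{63743} - \frac{51 i \sqrt{15}}{63743}$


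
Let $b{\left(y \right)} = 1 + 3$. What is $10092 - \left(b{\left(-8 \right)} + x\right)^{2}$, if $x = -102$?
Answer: $488$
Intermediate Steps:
$b{\left(y \right)} = 4$
$10092 - \left(b{\left(-8 \right)} + x\right)^{2} = 10092 - \left(4 - 102\right)^{2} = 10092 - \left(-98\right)^{2} = 10092 - 9604 = 488$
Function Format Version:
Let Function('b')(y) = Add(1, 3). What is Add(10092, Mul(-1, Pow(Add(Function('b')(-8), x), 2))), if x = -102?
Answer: 488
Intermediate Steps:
Function('b')(y) = 4
Add(10092, Mul(-1, Pow(Add(Function('b')(-8), x), 2))) = Add(10092, Mul(-1, Pow(Add(4, -102), 2))) = Add(10092, Mul(-1, Pow(-98, 2))) = Add(10092, Mul(-1, 9604)) = Add(10092, -9604) = 488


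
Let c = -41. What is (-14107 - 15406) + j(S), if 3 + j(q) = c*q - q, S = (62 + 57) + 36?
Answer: -36026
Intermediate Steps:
S = 155 (S = 119 + 36 = 155)
j(q) = -3 - 42*q (j(q) = -3 + (-41*q - q) = -3 - 42*q)
(-14107 - 15406) + j(S) = (-14107 - 15406) + (-3 - 42*155) = -29513 + (-3 - 6510) = -29513 - 6513 = -36026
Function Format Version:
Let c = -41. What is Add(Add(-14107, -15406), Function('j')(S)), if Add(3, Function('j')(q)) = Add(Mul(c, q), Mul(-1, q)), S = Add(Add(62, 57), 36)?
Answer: -36026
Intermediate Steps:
S = 155 (S = Add(119, 36) = 155)
Function('j')(q) = Add(-3, Mul(-42, q)) (Function('j')(q) = Add(-3, Add(Mul(-41, q), Mul(-1, q))) = Add(-3, Mul(-42, q)))
Add(Add(-14107, -15406), Function('j')(S)) = Add(Add(-14107, -15406), Add(-3, Mul(-42, 155))) = Add(-29513, Add(-3, -6510)) = Add(-29513, -6513) = -36026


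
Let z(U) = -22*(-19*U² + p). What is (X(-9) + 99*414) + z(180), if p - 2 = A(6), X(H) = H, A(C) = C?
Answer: 13584001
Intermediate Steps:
p = 8 (p = 2 + 6 = 8)
z(U) = -176 + 418*U² (z(U) = -22*(-19*U² + 8) = -22*(8 - 19*U²) = -176 + 418*U²)
(X(-9) + 99*414) + z(180) = (-9 + 99*414) + (-176 + 418*180²) = (-9 + 40986) + (-176 + 418*32400) = 40977 + (-176 + 13543200) = 40977 + 13543024 = 13584001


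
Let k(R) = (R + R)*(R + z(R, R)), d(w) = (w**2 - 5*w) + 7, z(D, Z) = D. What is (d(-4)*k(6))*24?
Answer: 148608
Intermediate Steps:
d(w) = 7 + w**2 - 5*w
k(R) = 4*R**2 (k(R) = (R + R)*(R + R) = (2*R)*(2*R) = 4*R**2)
(d(-4)*k(6))*24 = ((7 + (-4)**2 - 5*(-4))*(4*6**2))*24 = ((7 + 16 + 20)*(4*36))*24 = (43*144)*24 = 6192*24 = 148608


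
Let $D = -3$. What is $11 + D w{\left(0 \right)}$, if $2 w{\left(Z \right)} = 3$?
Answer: $\frac{13}{2} \approx 6.5$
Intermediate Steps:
$w{\left(Z \right)} = \frac{3}{2}$ ($w{\left(Z \right)} = \frac{1}{2} \cdot 3 = \frac{3}{2}$)
$11 + D w{\left(0 \right)} = 11 - \frac{9}{2} = \frac{13}{2}$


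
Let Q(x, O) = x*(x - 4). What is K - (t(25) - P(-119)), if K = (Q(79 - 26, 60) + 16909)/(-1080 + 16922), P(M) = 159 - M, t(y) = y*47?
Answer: -7095384/7921 ≈ -895.77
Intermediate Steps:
t(y) = 47*y
Q(x, O) = x*(-4 + x)
K = 9753/7921 (K = ((79 - 26)*(-4 + (79 - 26)) + 16909)/(-1080 + 16922) = (53*(-4 + 53) + 16909)/15842 = (53*49 + 16909)*(1/15842) = (2597 + 16909)*(1/15842) = 19506*(1/15842) = 9753/7921 ≈ 1.2313)
K - (t(25) - P(-119)) = 9753/7921 - (47*25 - (159 - 1*(-119))) = 9753/7921 - (1175 - (159 + 119)) = 9753/7921 - (1175 - 1*278) = 9753/7921 - (1175 - 278) = 9753/7921 - 1*897 = 9753/7921 - 897 = -7095384/7921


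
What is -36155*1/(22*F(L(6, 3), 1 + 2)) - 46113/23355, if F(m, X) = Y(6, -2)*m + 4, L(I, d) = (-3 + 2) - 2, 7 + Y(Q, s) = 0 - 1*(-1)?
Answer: -288906239/3767940 ≈ -76.675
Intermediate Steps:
Y(Q, s) = -6 (Y(Q, s) = -7 + (0 - 1*(-1)) = -7 + (0 + 1) = -7 + 1 = -6)
L(I, d) = -3 (L(I, d) = -1 - 2 = -3)
F(m, X) = 4 - 6*m (F(m, X) = -6*m + 4 = 4 - 6*m)
-36155*1/(22*F(L(6, 3), 1 + 2)) - 46113/23355 = -36155*1/(22*(4 - 6*(-3))) - 46113/23355 = -36155*1/(22*(4 + 18)) - 46113*1/23355 = -36155/(22*22) - 15371/7785 = -36155/484 - 15371/7785 = -288906239/3767940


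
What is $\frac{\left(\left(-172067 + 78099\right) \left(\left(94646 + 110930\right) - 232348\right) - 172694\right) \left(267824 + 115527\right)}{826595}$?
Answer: $\frac{964334238615302}{826595} \approx 1.1666 \cdot 10^{9}$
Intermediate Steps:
$\frac{\left(\left(-172067 + 78099\right) \left(\left(94646 + 110930\right) - 232348\right) - 172694\right) \left(267824 + 115527\right)}{826595} = \left(- 93968 \left(205576 - 232348\right) - 172694\right) 383351 \cdot \frac{1}{826595} = \left(\left(-93968\right) \left(-26772\right) - 172694\right) 383351 \cdot \frac{1}{826595} = \left(2515711296 - 172694\right) 383351 \cdot \frac{1}{826595} = 2515538602 \cdot 383351 \cdot \frac{1}{826595} = 964334238615302 \cdot \frac{1}{826595} = \frac{964334238615302}{826595}$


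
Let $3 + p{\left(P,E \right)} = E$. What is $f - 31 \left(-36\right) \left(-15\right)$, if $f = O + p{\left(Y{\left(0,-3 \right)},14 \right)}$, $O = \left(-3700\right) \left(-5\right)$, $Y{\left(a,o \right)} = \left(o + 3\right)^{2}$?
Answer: $1771$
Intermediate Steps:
$Y{\left(a,o \right)} = \left(3 + o\right)^{2}$
$O = 18500$
$p{\left(P,E \right)} = -3 + E$
$f = 18511$ ($f = 18500 + \left(-3 + 14\right) = 18500 + 11 = 18511$)
$f - 31 \left(-36\right) \left(-15\right) = 18511 - 31 \left(-36\right) \left(-15\right) = 18511 - \left(-1116\right) \left(-15\right) = 18511 - 16740 = 1771$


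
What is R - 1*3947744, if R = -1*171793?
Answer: -4119537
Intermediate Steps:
R = -171793
R - 1*3947744 = -171793 - 1*3947744 = -171793 - 3947744 = -4119537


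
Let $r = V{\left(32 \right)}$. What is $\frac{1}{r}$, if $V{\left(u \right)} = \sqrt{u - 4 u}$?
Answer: $- \frac{i \sqrt{6}}{24} \approx - 0.10206 i$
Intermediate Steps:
$V{\left(u \right)} = \sqrt{3} \sqrt{- u}$ ($V{\left(u \right)} = \sqrt{- 3 u} = \sqrt{3} \sqrt{- u}$)
$r = 4 i \sqrt{6}$ ($r = \sqrt{3} \sqrt{\left(-1\right) 32} = \sqrt{3} \sqrt{-32} = \sqrt{3} \cdot 4 i \sqrt{2} = 4 i \sqrt{6} \approx 9.798 i$)
$\frac{1}{r} = \frac{1}{4 i \sqrt{6}} = - \frac{i \sqrt{6}}{24}$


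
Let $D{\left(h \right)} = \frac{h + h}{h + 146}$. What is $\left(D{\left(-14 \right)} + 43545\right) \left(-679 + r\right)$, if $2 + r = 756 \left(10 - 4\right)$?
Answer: $\frac{1846516730}{11} \approx 1.6787 \cdot 10^{8}$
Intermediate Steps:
$D{\left(h \right)} = \frac{2 h}{146 + h}$
$r = 4534$ ($r = -2 + 756 \left(10 - 4\right) = -2 + 756 \cdot 6 = -2 + 4536 = 4534$)
$\left(D{\left(-14 \right)} + 43545\right) \left(-679 + r\right) = \left(2 \left(-14\right) \frac{1}{146 - 14} + 43545\right) \left(-679 + 4534\right) = \left(2 \left(-14\right) \frac{1}{132} + 43545\right) 3855 = \left(- \frac{7}{33} + 43545\right) 3855 = \frac{1436978}{33} \cdot 3855 = \frac{1846516730}{11}$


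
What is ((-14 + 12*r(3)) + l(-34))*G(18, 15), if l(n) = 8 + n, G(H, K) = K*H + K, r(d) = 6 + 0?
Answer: 9120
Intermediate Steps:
r(d) = 6
G(H, K) = K + H*K (G(H, K) = H*K + K = K + H*K)
((-14 + 12*r(3)) + l(-34))*G(18, 15) = ((-14 + 12*6) + (8 - 34))*(15*(1 + 18)) = ((-14 + 72) - 26)*(15*19) = (58 - 26)*285 = 32*285 = 9120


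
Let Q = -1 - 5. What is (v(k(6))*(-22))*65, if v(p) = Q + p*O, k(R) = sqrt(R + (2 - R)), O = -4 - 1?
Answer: 8580 + 7150*sqrt(2) ≈ 18692.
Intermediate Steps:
Q = -6
O = -5
k(R) = sqrt(2)
v(p) = -6 - 5*p (v(p) = -6 + p*(-5) = -6 - 5*p)
(v(k(6))*(-22))*65 = ((-6 - 5*sqrt(2))*(-22))*65 = (132 + 110*sqrt(2))*65 = 8580 + 7150*sqrt(2)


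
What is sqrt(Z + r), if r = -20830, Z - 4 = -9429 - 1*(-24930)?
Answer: 5*I*sqrt(213) ≈ 72.973*I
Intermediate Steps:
Z = 15505 (Z = 4 + (-9429 - 1*(-24930)) = 4 + (-9429 + 24930) = 4 + 15501 = 15505)
sqrt(Z + r) = sqrt(15505 - 20830) = sqrt(-5325) = 5*I*sqrt(213)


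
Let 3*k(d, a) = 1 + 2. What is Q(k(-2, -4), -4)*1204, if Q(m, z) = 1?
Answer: 1204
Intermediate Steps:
k(d, a) = 1 (k(d, a) = (1 + 2)/3 = (⅓)*3 = 1)
Q(k(-2, -4), -4)*1204 = 1*1204 = 1204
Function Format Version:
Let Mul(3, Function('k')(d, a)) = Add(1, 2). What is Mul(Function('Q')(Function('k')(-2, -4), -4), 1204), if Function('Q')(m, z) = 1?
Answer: 1204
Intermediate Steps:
Function('k')(d, a) = 1 (Function('k')(d, a) = Mul(Rational(1, 3), Add(1, 2)) = Mul(Rational(1, 3), 3) = 1)
Mul(Function('Q')(Function('k')(-2, -4), -4), 1204) = Mul(1, 1204) = 1204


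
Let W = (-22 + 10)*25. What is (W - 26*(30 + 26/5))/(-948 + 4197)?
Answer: -6076/16245 ≈ -0.37402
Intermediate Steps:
W = -300 (W = -12*25 = -300)
(W - 26*(30 + 26/5))/(-948 + 4197) = (-300 - 26*(30 + 26/5))/(-948 + 4197) = (-300 - 26*(30 + 26*(1/5)))/3249 = (-300 - 26*(30 + 26/5))*(1/3249) = (-300 - 26*176/5)*(1/3249) = (-300 - 4576/5)*(1/3249) = -6076/5*1/3249 = -6076/16245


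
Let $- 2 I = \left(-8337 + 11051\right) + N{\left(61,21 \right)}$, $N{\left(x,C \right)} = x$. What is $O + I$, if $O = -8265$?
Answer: $- \frac{19305}{2} \approx -9652.5$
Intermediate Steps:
$I = - \frac{2775}{2}$ ($I = - \frac{\left(-8337 + 11051\right) + 61}{2} = - \frac{2714 + 61}{2} = \left(- \frac{1}{2}\right) 2775 = - \frac{2775}{2} \approx -1387.5$)
$O + I = -8265 - \frac{2775}{2} = - \frac{19305}{2}$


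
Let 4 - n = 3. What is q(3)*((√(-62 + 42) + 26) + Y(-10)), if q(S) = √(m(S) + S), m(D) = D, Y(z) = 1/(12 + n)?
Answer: √6*(339 + 26*I*√5)/13 ≈ 63.875 + 10.954*I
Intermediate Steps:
n = 1 (n = 4 - 1*3 = 4 - 3 = 1)
Y(z) = 1/13 (Y(z) = 1/(12 + 1) = 1/13)
q(S) = √2*√S (q(S) = √(S + S) = √(2*S) = √2*√S)
q(3)*((√(-62 + 42) + 26) + Y(-10)) = (√2*√3)*((√(-62 + 42) + 26) + 1/13) = √6*((√(-20) + 26) + 1/13) = √6*((2*I*√5 + 26) + 1/13) = √6*((26 + 2*I*√5) + 1/13) = √6*(339/13 + 2*I*√5)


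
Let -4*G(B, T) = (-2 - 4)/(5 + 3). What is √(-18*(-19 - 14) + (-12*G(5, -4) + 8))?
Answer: √2399/2 ≈ 24.490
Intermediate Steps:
G(B, T) = 3/16 (G(B, T) = -(-2 - 4)/(4*(5 + 3)) = -(-3)/(2*8) = -¼*(-¾) = 3/16)
√(-18*(-19 - 14) + (-12*G(5, -4) + 8)) = √(-18*(-19 - 14) + (-12*3/16 + 8)) = √(-18*(-33) + (-9/4 + 8)) = √(594 + 23/4) = √(2399/4) = √2399/2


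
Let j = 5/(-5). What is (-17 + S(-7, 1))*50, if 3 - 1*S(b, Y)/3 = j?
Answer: -250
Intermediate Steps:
j = -1 (j = 5*(-⅕) = -1)
S(b, Y) = 12 (S(b, Y) = 9 - 3*(-1) = 9 + 3 = 12)
(-17 + S(-7, 1))*50 = (-17 + 12)*50 = -5*50 = -250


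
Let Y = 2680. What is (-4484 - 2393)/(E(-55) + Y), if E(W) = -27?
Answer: -6877/2653 ≈ -2.5922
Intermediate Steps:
(-4484 - 2393)/(E(-55) + Y) = (-4484 - 2393)/(-27 + 2680) = -6877/2653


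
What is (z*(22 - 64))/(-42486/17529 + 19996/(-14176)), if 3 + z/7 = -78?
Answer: -70447227984/11342755 ≈ -6210.8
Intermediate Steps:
z = -567 (z = -21 + 7*(-78) = -21 - 546 = -567)
(z*(22 - 64))/(-42486/17529 + 19996/(-14176)) = (-567*(22 - 64))/(-42486/17529 + 19996/(-14176)) = (-567*(-42))/(-42486*1/17529 + 19996*(-1/14176)) = 23814/(-14162/5843 - 4999/3544) = 23814/(-79399285/20707592) = 23814*(-20707592/79399285) = -70447227984/11342755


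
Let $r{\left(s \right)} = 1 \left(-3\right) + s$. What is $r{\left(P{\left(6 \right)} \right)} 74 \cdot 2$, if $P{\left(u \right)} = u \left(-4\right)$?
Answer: $-3996$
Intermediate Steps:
$P{\left(u \right)} = - 4 u$
$r{\left(s \right)} = -3 + s$
$r{\left(P{\left(6 \right)} \right)} 74 \cdot 2 = \left(-3 - 24\right) 74 \cdot 2 = \left(-27\right) 74 \cdot 2 = \left(-1998\right) 2 = -3996$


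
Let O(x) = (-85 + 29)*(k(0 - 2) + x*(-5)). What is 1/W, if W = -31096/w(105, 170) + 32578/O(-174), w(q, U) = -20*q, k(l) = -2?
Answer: 260400/3681379 ≈ 0.070734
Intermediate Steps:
O(x) = 112 + 280*x (O(x) = (-85 + 29)*(-2 + x*(-5)) = -56*(-2 - 5*x) = 112 + 280*x)
W = 3681379/260400 (W = -31096/((-20*105)) + 32578/(112 + 280*(-174)) = -31096/(-2100) + 32578/(112 - 48720) = -31096*(-1/2100) + 32578/(-48608) = 7774/525 + 32578*(-1/48608) = 7774/525 - 2327/3472 = 3681379/260400 ≈ 14.137)
1/W = 1/(3681379/260400) = 260400/3681379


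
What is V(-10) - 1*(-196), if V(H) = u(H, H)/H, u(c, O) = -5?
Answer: 393/2 ≈ 196.50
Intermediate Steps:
V(H) = -5/H
V(-10) - 1*(-196) = -5/(-10) - 1*(-196) = -5*(-⅒) + 196 = ½ + 196 = 393/2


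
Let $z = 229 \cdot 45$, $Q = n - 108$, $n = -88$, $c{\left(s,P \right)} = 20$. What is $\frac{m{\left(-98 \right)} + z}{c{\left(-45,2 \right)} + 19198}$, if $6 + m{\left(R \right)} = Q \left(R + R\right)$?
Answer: $\frac{48715}{19218} \approx 2.5349$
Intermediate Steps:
$Q = -196$ ($Q = -88 - 108 = -196$)
$z = 10305$
$m{\left(R \right)} = -6 - 392 R$ ($m{\left(R \right)} = -6 - 196 \left(R + R\right) = -6 - 196 \cdot 2 R = -6 - 392 R$)
$\frac{m{\left(-98 \right)} + z}{c{\left(-45,2 \right)} + 19198} = \frac{\left(-6 - -38416\right) + 10305}{20 + 19198} = \frac{\left(-6 + 38416\right) + 10305}{19218} = \left(38410 + 10305\right) \frac{1}{19218} = 48715 \cdot \frac{1}{19218} = \frac{48715}{19218}$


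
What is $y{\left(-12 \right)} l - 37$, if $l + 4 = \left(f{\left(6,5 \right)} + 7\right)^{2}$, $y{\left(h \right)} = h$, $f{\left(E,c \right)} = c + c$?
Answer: $-3457$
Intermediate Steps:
$f{\left(E,c \right)} = 2 c$
$l = 285$ ($l = -4 + \left(2 \cdot 5 + 7\right)^{2} = -4 + \left(10 + 7\right)^{2} = -4 + 17^{2} = -4 + 289 = 285$)
$y{\left(-12 \right)} l - 37 = \left(-12\right) 285 - 37 = -3420 - 37 = -3457$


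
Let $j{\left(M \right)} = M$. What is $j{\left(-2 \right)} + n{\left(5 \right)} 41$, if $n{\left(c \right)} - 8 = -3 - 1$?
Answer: $162$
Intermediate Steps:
$n{\left(c \right)} = 4$ ($n{\left(c \right)} = 8 - 4 = 4$)
$j{\left(-2 \right)} + n{\left(5 \right)} 41 = -2 + 4 \cdot 41 = -2 + 164 = 162$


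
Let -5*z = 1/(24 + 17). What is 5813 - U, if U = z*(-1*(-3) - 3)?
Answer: 5813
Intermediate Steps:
z = -1/205 (z = -1/(5*(24 + 17)) = -1/5/41 = -1/5*1/41 = -1/205 ≈ -0.0048781)
U = 0 (U = -(-1*(-3) - 3)/205 = -(3 - 3)/205 = -1/205*0 = 0)
5813 - U = 5813 - 1*0 = 5813 + 0 = 5813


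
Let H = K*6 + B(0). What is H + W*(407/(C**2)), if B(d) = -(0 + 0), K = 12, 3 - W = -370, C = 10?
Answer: 159011/100 ≈ 1590.1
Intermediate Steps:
W = 373 (W = 3 - 1*(-370) = 3 + 370 = 373)
B(d) = 0 (B(d) = -1*0 = 0)
H = 72 (H = 12*6 + 0 = 72 + 0 = 72)
H + W*(407/(C**2)) = 72 + 373*(407/(10**2)) = 72 + 373*(407/100) = 72 + 151811/100 = 159011/100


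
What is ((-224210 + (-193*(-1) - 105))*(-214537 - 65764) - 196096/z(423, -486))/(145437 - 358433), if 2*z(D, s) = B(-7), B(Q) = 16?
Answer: -31410798105/106498 ≈ -2.9494e+5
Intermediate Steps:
z(D, s) = 8 (z(D, s) = (½)*16 = 8)
((-224210 + (-193*(-1) - 105))*(-214537 - 65764) - 196096/z(423, -486))/(145437 - 358433) = ((-224210 + (-193*(-1) - 105))*(-214537 - 65764) - 196096/8)/(145437 - 358433) = ((-224210 + (193 - 105))*(-280301) - 196096*⅛)/(-212996) = ((-224210 + 88)*(-280301) - 24512)*(-1/212996) = (-224122*(-280301) - 24512)*(-1/212996) = (62821620722 - 24512)*(-1/212996) = 62821596210*(-1/212996) = -31410798105/106498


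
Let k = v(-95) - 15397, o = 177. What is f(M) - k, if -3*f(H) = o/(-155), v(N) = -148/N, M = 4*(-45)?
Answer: 45340698/2945 ≈ 15396.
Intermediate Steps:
M = -180
f(H) = 59/155 (f(H) = -59/(-155) = -59*(-1)/155 = -⅓*(-177/155) = 59/155)
k = -1462567/95 (k = -148/(-95) - 15397 = -148*(-1/95) - 15397 = 148/95 - 15397 = -1462567/95 ≈ -15395.)
f(M) - k = 59/155 - 1*(-1462567/95) = 59/155 + 1462567/95 = 45340698/2945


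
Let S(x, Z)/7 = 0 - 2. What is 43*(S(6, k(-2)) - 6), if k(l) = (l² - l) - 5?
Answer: -860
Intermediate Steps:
k(l) = -5 + l² - l
S(x, Z) = -14 (S(x, Z) = 7*(0 - 2) = 7*(-2) = -14)
43*(S(6, k(-2)) - 6) = 43*(-14 - 6) = 43*(-20) = -860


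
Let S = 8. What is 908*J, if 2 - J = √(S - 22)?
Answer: 1816 - 908*I*√14 ≈ 1816.0 - 3397.4*I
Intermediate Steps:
J = 2 - I*√14 (J = 2 - √(8 - 22) = 2 - √(-14) = 2 - I*√14 ≈ 2.0 - 3.7417*I)
908*J = 908*(2 - I*√14) = 1816 - 908*I*√14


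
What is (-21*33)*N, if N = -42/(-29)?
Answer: -29106/29 ≈ -1003.7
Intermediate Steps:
N = 42/29 (N = -42*(-1/29) = 42/29 ≈ 1.4483)
(-21*33)*N = -21*33*(42/29) = -693*42/29 = -29106/29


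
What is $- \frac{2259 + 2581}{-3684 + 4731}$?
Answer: $- \frac{4840}{1047} \approx -4.6227$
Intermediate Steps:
$- \frac{2259 + 2581}{-3684 + 4731} = - \frac{4840}{1047}$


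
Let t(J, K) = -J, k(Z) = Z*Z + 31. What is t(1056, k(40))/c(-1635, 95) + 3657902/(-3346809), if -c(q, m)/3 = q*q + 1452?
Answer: -1086947585654/994625895077 ≈ -1.0928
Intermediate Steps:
c(q, m) = -4356 - 3*q² (c(q, m) = -3*(q*q + 1452) = -3*(q² + 1452) = -3*(1452 + q²) = -4356 - 3*q²)
k(Z) = 31 + Z² (k(Z) = Z² + 31 = 31 + Z²)
t(1056, k(40))/c(-1635, 95) + 3657902/(-3346809) = (-1*1056)/(-4356 - 3*(-1635)²) + 3657902/(-3346809) = -1056/(-4356 - 3*2673225) + 3657902*(-1/3346809) = -1056/(-4356 - 8019675) - 3657902/3346809 = -1056/(-8024031) - 3657902/3346809 = -1056*(-1/8024031) - 3657902/3346809 = 352/2674677 - 3657902/3346809 = -1086947585654/994625895077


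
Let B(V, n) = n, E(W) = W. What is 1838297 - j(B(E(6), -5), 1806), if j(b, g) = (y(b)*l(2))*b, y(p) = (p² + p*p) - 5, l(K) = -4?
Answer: 1837397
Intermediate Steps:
y(p) = -5 + 2*p² (y(p) = (p² + p²) - 5 = 2*p² - 5 = -5 + 2*p²)
j(b, g) = b*(20 - 8*b²) (j(b, g) = ((-5 + 2*b²)*(-4))*b = (20 - 8*b²)*b = b*(20 - 8*b²))
1838297 - j(B(E(6), -5), 1806) = 1838297 - (-8*(-5)³ + 20*(-5)) = 1838297 - (-8*(-125) - 100) = 1838297 - (1000 - 100) = 1838297 - 1*900 = 1838297 - 900 = 1837397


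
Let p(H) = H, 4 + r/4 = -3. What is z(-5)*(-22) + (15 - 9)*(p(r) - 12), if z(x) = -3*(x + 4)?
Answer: -306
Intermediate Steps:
r = -28 (r = -16 + 4*(-3) = -16 - 12 = -28)
z(x) = -12 - 3*x (z(x) = -3*(4 + x) = -12 - 3*x)
z(-5)*(-22) + (15 - 9)*(p(r) - 12) = (-12 - 3*(-5))*(-22) + (15 - 9)*(-28 - 12) = (-12 + 15)*(-22) + 6*(-40) = 3*(-22) - 240 = -66 - 240 = -306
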